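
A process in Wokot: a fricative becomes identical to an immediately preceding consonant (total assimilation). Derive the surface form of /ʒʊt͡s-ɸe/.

/ɸ/ is the segment targeted by the rule; it sits immediately after /t͡s/, so it assimilates completely and surfaces as [t͡s].

[ʒʊt͡st͡se]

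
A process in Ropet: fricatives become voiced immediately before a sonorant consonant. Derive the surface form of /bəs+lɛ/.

[bəzlɛ]

The rule targets /s/ (voiceless alveolar fricative), which sits before the trigger /l/ (voiced).
Changing only its voicing to voiced gives [z] — the voiced alveolar fricative.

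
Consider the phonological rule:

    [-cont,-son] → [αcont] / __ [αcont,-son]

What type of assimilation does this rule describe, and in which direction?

regressive manner assimilation

The shared variable α links the value of [cont] on the target to that of the neighbouring obstruent. [cont] distinguishes stops from fricatives — a manner-of-articulation feature — so this is manner assimilation.
The conditioning segment sits to the right of the focus bar, meaning the trigger follows the segment that changes — regressive assimilation.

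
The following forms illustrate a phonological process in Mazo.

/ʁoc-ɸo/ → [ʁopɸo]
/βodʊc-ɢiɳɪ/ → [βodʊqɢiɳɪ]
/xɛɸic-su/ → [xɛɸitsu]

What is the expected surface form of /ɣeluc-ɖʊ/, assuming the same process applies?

The data show regressive place assimilation: /c/ → [p] before /ɸ/; /c/ → [q] before /ɢ/; /c/ → [t] before /s/. In each pair only place changes, matching the following consonant, while manner and voice stay constant.
/c/ is a voiceless palatal stop. The following trigger /ɖ/ is retroflex, so /c/ must become retroflex as well.
Changing only its place to retroflex gives [ʈ] — the voiceless retroflex stop.

[ɣeluʈɖʊ]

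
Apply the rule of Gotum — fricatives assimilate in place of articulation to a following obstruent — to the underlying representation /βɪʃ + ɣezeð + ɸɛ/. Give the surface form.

[βɪxɣezeβɸɛ]

/ʃ/ is a voiceless postalveolar fricative. The following trigger /ɣ/ is velar, so /ʃ/ must become velar as well.
The voiceless velar fricative is [x], so /ʃ/ → [x].
At the second juncture, /ð/ likewise becomes [β] adjacent to /ɸ/.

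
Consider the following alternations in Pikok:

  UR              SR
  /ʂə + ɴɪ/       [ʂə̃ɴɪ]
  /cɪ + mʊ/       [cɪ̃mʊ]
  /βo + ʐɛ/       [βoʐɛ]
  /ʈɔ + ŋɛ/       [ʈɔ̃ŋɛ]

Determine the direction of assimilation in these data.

regressive

The vowel /ə/ surfaces as nasalised [ə̃] next to the following nasal /ɴ/ — it has acquired the [+nasal] feature of its neighbour.
The other forms show the same pattern: /ɪ/ → [ɪ̃] before /m/; /ɔ/ → [ɔ̃] before /ŋ/ — each time a vowel is nasalised next to a following nasal.
No change occurs in [βoʐɛ] because the vowel at the boundary is adjacent to an oral consonant, not a nasal (/o/ next to /ʐ/).
Because the conditioning nasal is to the right of the vowel that changes, the process is regressive (anticipatory).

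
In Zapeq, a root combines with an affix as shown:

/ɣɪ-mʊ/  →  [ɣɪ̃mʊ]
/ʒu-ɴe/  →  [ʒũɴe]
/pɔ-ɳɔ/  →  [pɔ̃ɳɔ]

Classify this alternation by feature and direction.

The vowel /ɪ/ surfaces as nasalised [ɪ̃] next to the following nasal /m/ — it has acquired the [+nasal] feature of its neighbour.
Likewise in the remaining data: /u/ → [ũ] before /ɴ/; /ɔ/ → [ɔ̃] before /ɳ/ — each time a vowel is nasalised next to a following nasal.
Because the conditioning nasal is to the right of the vowel that changes, the process is regressive (anticipatory).

regressive nasality assimilation (vowel nasalisation)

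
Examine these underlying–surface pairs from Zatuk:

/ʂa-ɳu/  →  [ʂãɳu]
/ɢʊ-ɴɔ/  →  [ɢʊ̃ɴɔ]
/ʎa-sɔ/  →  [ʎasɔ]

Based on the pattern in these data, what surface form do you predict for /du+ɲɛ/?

[dũɲɛ]

The data show regressive nasality assimilation (vowel nasalisation): /a/ → [ã] before /ɳ/; /ʊ/ → [ʊ̃] before /ɴ/ — a vowel is nasalised by an immediately following nasal consonant.
No change occurs in [ʎasɔ] because the vowel at the boundary is adjacent to an oral consonant, not a nasal (/a/ next to /s/).
The vowel /u/ is adjacent to the following nasal /ɲ/, so it acquires [+nasal] and surfaces as [ũ].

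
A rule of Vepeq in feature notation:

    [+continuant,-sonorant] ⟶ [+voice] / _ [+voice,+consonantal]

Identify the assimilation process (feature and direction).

The structural change is [+voice], and the conditioning segment [+voice,+consonantal] (a voiced consonant) is itself voiced, so the target comes to share the voicing of its neighbour — voicing assimilation.
Since the environment is written after the underscore, the trigger follows the target; the direction is regressive.

regressive voicing assimilation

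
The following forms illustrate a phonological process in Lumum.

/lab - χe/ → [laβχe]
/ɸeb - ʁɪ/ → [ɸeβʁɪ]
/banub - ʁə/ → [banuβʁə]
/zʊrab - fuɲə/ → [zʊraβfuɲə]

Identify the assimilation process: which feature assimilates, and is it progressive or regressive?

Underlying /b/ is realised as [β] next to /χ/; /χ/ itself does not change.
/b/ is a stop while /χ/ is a fricative; the output [β] is a fricative, matching the trigger — so the feature that spreads is manner.
Place and voice are unchanged, so the assimilation is partial, not total.
Checking the remaining alternations: /b/ → [β] before /ʁ/ (stop → fricative, matching a fricative); /b/ → [β] before /f/ (stop → fricative, matching a fricative) — only manner changes, and always toward the following segment.
Since the segment that changes precedes the conditioning segment, the assimilation is regressive.

regressive manner assimilation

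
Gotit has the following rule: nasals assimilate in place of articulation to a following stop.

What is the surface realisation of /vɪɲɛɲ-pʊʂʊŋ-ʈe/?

The rule targets /ɲ/ (voiced palatal nasal), which sits before the trigger /p/ (bilabial).
Changing only its place to bilabial gives [m] — the voiced bilabial nasal.
The same rule applies at the second boundary: /ŋ/ → [ɳ] next to /ʈ/.

[vɪɲɛmpʊʂʊɳʈe]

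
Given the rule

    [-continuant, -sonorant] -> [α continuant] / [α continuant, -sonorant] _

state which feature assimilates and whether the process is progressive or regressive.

The shared variable α links the value of [continuant] on the target to that of the neighbouring obstruent. [continuant] distinguishes stops from fricatives — a manner-of-articulation feature — so this is manner assimilation.
The conditioning segment sits to the left of the focus bar, meaning the trigger precedes the segment that changes — progressive assimilation.

progressive manner assimilation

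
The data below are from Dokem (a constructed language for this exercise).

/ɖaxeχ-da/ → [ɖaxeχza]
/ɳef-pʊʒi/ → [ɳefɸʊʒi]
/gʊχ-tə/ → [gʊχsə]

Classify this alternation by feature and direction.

progressive manner assimilation

Underlying /d/ is realised as [z] next to /χ/; /χ/ itself does not change.
/d/ is a stop while /χ/ is a fricative; the output [z] is a fricative, matching the trigger — so the feature that spreads is manner.
Place and voice are unchanged, so the assimilation is partial, not total.
Checking the remaining alternations: /p/ → [ɸ] after /f/ (stop → fricative, matching a fricative); /t/ → [s] after /χ/ (stop → fricative, matching a fricative) — only manner changes, and always toward the preceding segment.
Since the segment that changes follows the conditioning segment, the assimilation is progressive.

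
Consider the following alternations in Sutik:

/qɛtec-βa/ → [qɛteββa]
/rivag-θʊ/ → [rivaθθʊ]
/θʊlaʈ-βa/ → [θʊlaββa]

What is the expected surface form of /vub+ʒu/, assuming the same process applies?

[vuʒʒu]

The data show regressive total assimilation (/c/ → [β] before /β/; /g/ → [θ] before /θ/; /ʈ/ → [β] before /β/): in every case the target segment becomes identical to its following neighbour, copying more than a single feature.
/b/ is the segment targeted by the rule; it sits immediately before /ʒ/, so it assimilates completely and surfaces as [ʒ].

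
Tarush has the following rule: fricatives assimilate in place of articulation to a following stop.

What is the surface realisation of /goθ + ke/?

The rule targets /θ/ (voiceless dental fricative), which sits before the trigger /k/ (velar).
A voiceless velar fricative is [x], so the surface segment is [x].

[goxke]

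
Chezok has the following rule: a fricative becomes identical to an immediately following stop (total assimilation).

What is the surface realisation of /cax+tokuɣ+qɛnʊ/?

[cattokuqqɛnʊ]

/x/ is the segment targeted by the rule; it sits immediately before /t/, so it assimilates completely and surfaces as [t].
At the second juncture, /ɣ/ likewise becomes [q] adjacent to /q/.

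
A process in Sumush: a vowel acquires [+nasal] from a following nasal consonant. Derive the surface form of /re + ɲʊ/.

[rẽɲʊ]

/e/ sits next to the nasal /ɲ/ and is therefore nasalised to [ẽ].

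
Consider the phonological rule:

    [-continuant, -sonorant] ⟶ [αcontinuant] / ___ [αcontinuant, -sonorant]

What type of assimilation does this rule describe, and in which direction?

The rule copies [continuant] (continuancy) from the environment onto the target stops; since [±continuant] encodes the stop/fricative manner contrast, the assimilating dimension is manner.
The conditioning segment sits to the right of the focus bar, meaning the trigger follows the segment that changes — regressive assimilation.

regressive manner assimilation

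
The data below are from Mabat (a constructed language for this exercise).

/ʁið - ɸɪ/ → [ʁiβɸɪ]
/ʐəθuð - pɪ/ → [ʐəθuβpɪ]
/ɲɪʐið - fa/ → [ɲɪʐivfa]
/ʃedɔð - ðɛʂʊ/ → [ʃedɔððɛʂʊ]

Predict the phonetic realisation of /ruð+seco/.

[ruzseco]

The data show regressive place assimilation: /ð/ → [β] before /ɸ/; /ð/ → [β] before /p/; /ð/ → [v] before /f/. In each pair only place changes, matching the following consonant, while manner and voice stay constant.
Nothing changes in [ʃedɔððɛʂʊ]: there the adjacent consonants already agree in place (/ð/ and /ð/ are both dental), so this form is consistent with the same rule.
The rule targets /ð/ (voiced dental fricative), which sits before the trigger /s/ (alveolar).
A voiced alveolar fricative is [z], so the surface segment is [z].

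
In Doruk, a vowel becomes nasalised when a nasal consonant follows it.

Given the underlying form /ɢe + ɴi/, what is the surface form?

[ɢẽɴi]

/e/ sits next to the nasal /ɴ/ and is therefore nasalised to [ẽ].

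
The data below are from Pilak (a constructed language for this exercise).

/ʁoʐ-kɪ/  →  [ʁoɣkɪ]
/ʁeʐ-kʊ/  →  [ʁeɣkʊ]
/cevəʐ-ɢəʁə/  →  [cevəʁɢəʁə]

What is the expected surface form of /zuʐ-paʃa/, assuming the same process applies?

[zuβpaʃa]

The data show regressive place assimilation: /ʐ/ → [ɣ] before /k/; /ʐ/ → [ʁ] before /ɢ/. In each pair only place changes, matching the following consonant, while manner and voice stay constant.
/ʐ/ is a voiced retroflex fricative. The following trigger /p/ is bilabial, so /ʐ/ must become bilabial as well.
Changing only its place to bilabial gives [β] — the voiced bilabial fricative.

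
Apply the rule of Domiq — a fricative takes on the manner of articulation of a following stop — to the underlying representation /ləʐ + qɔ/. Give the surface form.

The rule targets /ʐ/ (voiced retroflex fricative), which sits before the trigger /q/ (stop).
A voiced retroflex stop is [ɖ], so the surface segment is [ɖ].

[ləɖqɔ]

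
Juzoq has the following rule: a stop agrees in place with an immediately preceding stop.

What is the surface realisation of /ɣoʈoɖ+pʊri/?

[ɣoʈoɖʈʊri]

The rule targets /p/ (voiceless bilabial stop), which sits after the trigger /ɖ/ (retroflex).
The voiceless retroflex stop is [ʈ], so /p/ → [ʈ].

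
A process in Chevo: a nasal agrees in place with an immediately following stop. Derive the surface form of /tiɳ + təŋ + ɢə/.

The rule targets /ɳ/ (voiced retroflex nasal), which sits before the trigger /t/ (alveolar).
Changing only its place to alveolar gives [n] — the voiced alveolar nasal.
The same rule applies at the second boundary: /ŋ/ → [ɴ] next to /ɢ/.

[tintəɴɢə]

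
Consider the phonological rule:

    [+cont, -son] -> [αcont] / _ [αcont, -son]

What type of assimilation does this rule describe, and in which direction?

regressive manner assimilation

The shared variable α links the value of [cont] on the target to that of the neighbouring obstruent. [cont] distinguishes stops from fricatives — a manner-of-articulation feature — so this is manner assimilation.
The conditioning segment sits to the right of the focus bar, meaning the trigger follows the segment that changes — regressive assimilation.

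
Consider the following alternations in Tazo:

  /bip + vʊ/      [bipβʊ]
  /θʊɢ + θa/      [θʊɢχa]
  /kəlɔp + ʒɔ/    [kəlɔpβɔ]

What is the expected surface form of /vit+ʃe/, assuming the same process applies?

[vitse]

The data show progressive place assimilation: /v/ → [β] after /p/; /θ/ → [χ] after /ɢ/; /ʒ/ → [β] after /p/. In each pair only place changes, matching the preceding consonant, while manner and voice stay constant.
/ʃ/ is a voiceless postalveolar fricative. The preceding trigger /t/ is alveolar, so /ʃ/ must become alveolar as well.
The voiceless alveolar fricative is [s], so /ʃ/ → [s].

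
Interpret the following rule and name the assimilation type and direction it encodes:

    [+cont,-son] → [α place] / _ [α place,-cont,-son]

The rule copies the place features (abbreviated [place]) from the environment onto the target, so the assimilating feature is place.
Since the environment is written after the underscore, the trigger follows the target; the direction is regressive.

regressive place assimilation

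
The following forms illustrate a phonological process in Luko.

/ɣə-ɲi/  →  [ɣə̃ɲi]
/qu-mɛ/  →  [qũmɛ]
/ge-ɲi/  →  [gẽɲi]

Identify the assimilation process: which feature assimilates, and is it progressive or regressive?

The vowel /ə/ surfaces as nasalised [ə̃] next to the following nasal /ɲ/ — it has acquired the [+nasal] feature of its neighbour.
The other forms show the same pattern: /u/ → [ũ] before /m/; /e/ → [ẽ] before /ɲ/ — each time a vowel is nasalised next to a following nasal.
Because the conditioning nasal is to the right of the vowel that changes, the process is regressive (anticipatory).

regressive nasality assimilation (vowel nasalisation)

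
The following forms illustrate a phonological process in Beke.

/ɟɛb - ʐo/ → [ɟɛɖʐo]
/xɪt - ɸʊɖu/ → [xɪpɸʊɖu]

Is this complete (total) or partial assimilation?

Underlying /b/ is realised as [ɖ] next to /ʐ/; /ʐ/ itself does not change.
The change bilabial → retroflex matches the place of the following /ʐ/, identifying this as place assimilation.
Manner and voice are unchanged, so the assimilation is partial, not total.
The other alternating form patterns the same way: /t/ → [p] before /ɸ/ (alveolar → bilabial, matching bilabial) — only place changes, and always toward the following segment.

partial assimilation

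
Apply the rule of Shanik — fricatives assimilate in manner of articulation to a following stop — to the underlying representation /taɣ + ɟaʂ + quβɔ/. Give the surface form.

[tagɟaʈquβɔ]

The rule targets /ɣ/ (voiced velar fricative), which sits before the trigger /ɟ/ (stop).
The voiced velar stop is [g], so /ɣ/ → [g].
At the second juncture, /ʂ/ likewise becomes [ʈ] adjacent to /q/.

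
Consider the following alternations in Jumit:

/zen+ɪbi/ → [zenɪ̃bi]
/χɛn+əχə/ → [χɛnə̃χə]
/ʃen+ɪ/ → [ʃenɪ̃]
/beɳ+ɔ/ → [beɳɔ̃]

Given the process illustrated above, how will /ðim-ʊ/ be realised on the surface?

The data show progressive nasality assimilation (vowel nasalisation): /ɪ/ → [ɪ̃] after /n/; /ə/ → [ə̃] after /n/; /ɔ/ → [ɔ̃] after /ɳ/ — a vowel is nasalised by an immediately preceding nasal consonant.
/ʊ/ sits next to the nasal /m/ and is therefore nasalised to [ʊ̃].

[ðimʊ̃]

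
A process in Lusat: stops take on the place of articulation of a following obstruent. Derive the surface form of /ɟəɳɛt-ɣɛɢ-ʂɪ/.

The rule targets /t/ (voiceless alveolar stop), which sits before the trigger /ɣ/ (velar).
Changing only its place to velar gives [k] — the voiceless velar stop.
At the second juncture, /ɢ/ likewise becomes [ɖ] adjacent to /ʂ/.

[ɟəɳɛkɣɛɖʂɪ]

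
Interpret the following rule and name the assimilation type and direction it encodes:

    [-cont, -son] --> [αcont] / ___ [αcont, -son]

The rule copies [cont] (continuancy) from the environment onto the target stops; since [±cont] encodes the stop/fricative manner contrast, the assimilating dimension is manner.
Since the environment is written after the underscore, the trigger follows the target; the direction is regressive.

regressive manner assimilation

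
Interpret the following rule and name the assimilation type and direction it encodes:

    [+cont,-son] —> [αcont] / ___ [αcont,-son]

The shared variable α links the value of [cont] on the target to that of the neighbouring obstruent. [cont] distinguishes stops from fricatives — a manner-of-articulation feature — so this is manner assimilation.
The conditioning segment sits to the right of the focus bar, meaning the trigger follows the segment that changes — regressive assimilation.

regressive manner assimilation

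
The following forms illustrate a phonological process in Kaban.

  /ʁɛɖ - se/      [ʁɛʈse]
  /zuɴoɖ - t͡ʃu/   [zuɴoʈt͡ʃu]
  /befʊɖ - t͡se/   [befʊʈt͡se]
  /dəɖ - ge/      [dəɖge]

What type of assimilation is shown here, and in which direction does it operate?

regressive voicing assimilation

The segment that alternates is /ɖ/, which surfaces as [ʈ] when adjacent to /s/.
/ɖ/ is voiced while /s/ is voiceless; the output [ʈ] is voiceless, matching the trigger — so the feature that spreads is voicing.
Place and manner are unchanged, so the assimilation is partial, not total.
Checking the remaining alternations: /ɖ/ → [ʈ] before /t͡ʃ/ (voiced → voiceless, matching voiceless); /ɖ/ → [ʈ] before /t͡s/ (voiced → voiceless, matching voiceless) — only voicing changes, and always toward the following segment.
Nothing changes in [dəɖge]: there the adjacent consonants already agree in voicing (/ɖ/ and /g/ are both voiced), so this form is consistent with the same rule.
The trigger is the following segment, so the direction is regressive (anticipatory).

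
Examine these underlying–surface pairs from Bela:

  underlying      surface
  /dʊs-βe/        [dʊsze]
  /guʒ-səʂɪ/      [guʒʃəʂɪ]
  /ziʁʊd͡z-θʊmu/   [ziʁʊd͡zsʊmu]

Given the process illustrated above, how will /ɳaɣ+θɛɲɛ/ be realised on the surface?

The data show progressive place assimilation: /β/ → [z] after /s/; /s/ → [ʃ] after /ʒ/; /θ/ → [s] after /d͡z/. In each pair only place changes, matching the preceding consonant, while manner and voice stay constant.
The rule targets /θ/ (voiceless dental fricative), which sits after the trigger /ɣ/ (velar).
A voiceless velar fricative is [x], so the surface segment is [x].

[ɳaɣxɛɲɛ]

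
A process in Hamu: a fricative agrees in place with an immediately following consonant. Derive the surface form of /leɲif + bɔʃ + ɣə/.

/f/ is a voiceless labiodental fricative. The following trigger /b/ is bilabial, so /f/ must become bilabial as well.
Changing only its place to bilabial gives [ɸ] — the voiceless bilabial fricative.
At the second juncture, /ʃ/ likewise becomes [x] adjacent to /ɣ/.

[leɲiɸbɔxɣə]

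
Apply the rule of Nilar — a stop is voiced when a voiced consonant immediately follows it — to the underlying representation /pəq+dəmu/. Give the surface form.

/q/ is a voiceless uvular stop. The following trigger /d/ is voiced, so /q/ must become voiced as well.
A voiced uvular stop is [ɢ], so the surface segment is [ɢ].

[pəɢdəmu]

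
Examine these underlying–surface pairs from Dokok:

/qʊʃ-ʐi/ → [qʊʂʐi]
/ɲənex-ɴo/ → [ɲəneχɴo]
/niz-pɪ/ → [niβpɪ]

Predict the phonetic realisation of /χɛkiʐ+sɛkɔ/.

The data show regressive place assimilation: /ʃ/ → [ʂ] before /ʐ/; /x/ → [χ] before /ɴ/; /z/ → [β] before /p/. In each pair only place changes, matching the following consonant, while manner and voice stay constant.
The rule targets /ʐ/ (voiced retroflex fricative), which sits before the trigger /s/ (alveolar).
The voiced alveolar fricative is [z], so /ʐ/ → [z].

[χɛkizsɛkɔ]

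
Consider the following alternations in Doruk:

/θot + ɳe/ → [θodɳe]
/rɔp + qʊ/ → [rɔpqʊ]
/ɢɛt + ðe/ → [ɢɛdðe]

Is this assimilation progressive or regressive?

regressive

The segment that alternates is /t/, which surfaces as [d] when adjacent to /ɳ/.
/t/ is voiceless while /ɳ/ is voiced; the output [d] is voiced, matching the trigger — so the feature that spreads is voicing.
Checking the remaining alternation: /t/ → [d] before /ð/ (voiceless → voiced, matching voiced) — only voicing changes, and always toward the following segment.
No alternation appears in [rɔpqʊ]: there the adjacent consonants already agree in voicing (/p/ and /q/ are both voiceless), so this form is consistent with the same rule.
The trigger is the following segment, so the direction is regressive (anticipatory).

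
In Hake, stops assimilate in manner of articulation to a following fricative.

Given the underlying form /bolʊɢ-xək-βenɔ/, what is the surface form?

[bolʊʁxəxβenɔ]

The rule targets /ɢ/ (voiced uvular stop), which sits before the trigger /x/ (fricative).
A voiced uvular fricative is [ʁ], so the surface segment is [ʁ].
At the second juncture, /k/ likewise becomes [x] adjacent to /β/.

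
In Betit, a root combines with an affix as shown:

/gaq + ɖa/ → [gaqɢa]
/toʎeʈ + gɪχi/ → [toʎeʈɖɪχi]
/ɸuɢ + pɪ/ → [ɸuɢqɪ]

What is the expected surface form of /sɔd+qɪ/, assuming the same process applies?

The data show progressive place assimilation: /ɖ/ → [ɢ] after /q/; /g/ → [ɖ] after /ʈ/; /p/ → [q] after /ɢ/. In each pair only place changes, matching the preceding consonant, while manner and voice stay constant.
The rule targets /q/ (voiceless uvular stop), which sits after the trigger /d/ (alveolar).
The voiceless alveolar stop is [t], so /q/ → [t].

[sɔdtɪ]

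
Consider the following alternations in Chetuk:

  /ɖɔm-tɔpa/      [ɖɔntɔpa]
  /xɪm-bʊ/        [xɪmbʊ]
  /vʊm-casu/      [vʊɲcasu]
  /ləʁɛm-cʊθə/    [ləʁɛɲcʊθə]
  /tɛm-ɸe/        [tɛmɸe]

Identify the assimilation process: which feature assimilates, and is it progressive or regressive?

regressive place assimilation

Underlying /m/ is realised as [n] next to /t/; /t/ itself does not change.
The change bilabial → alveolar matches the place of the following /t/, identifying this as place assimilation.
Manner and voice are unchanged, so the assimilation is partial, not total.
The same holds elsewhere in the data: /m/ → [ɲ] before /c/ (bilabial → palatal, matching palatal) — only place changes, and always toward the following segment.
Nothing changes in [xɪmbʊ], [tɛmɸe]: there the adjacent consonants already agree in place (/m/ and /b/ are both bilabial; /m/ and /ɸ/ are both bilabial), so these forms are consistent with the same rule.
Since the segment that changes precedes the conditioning segment, the assimilation is regressive.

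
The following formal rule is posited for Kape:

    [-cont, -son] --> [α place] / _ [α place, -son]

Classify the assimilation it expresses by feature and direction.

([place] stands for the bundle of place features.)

regressive place assimilation

The rule copies the place features (abbreviated [place]) from the environment onto the target, so the assimilating feature is place.
Since the environment is written after the underscore, the trigger follows the target; the direction is regressive.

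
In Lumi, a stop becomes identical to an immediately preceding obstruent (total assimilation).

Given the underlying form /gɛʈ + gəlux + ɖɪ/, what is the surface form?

/g/ is the segment targeted by the rule; it sits immediately after /ʈ/, so it assimilates completely and surfaces as [ʈ].
The same rule applies at the second boundary: /ɖ/ → [x] next to /x/.

[gɛʈʈəluxxɪ]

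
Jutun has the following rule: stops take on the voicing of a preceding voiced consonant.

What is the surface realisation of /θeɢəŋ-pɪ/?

/p/ is a voiceless bilabial stop. The preceding trigger /ŋ/ is voiced, so /p/ must become voiced as well.
A voiced bilabial stop is [b], so the surface segment is [b].

[θeɢəŋbɪ]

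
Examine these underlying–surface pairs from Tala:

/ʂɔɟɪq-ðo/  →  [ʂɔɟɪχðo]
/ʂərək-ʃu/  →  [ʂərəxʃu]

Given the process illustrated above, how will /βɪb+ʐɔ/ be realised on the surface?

[βɪβʐɔ]

The data show regressive manner assimilation: /q/ → [χ] before /ð/; /k/ → [x] before /ʃ/. In each pair only manner changes, matching the following consonant, while place and voice stay constant.
/b/ is a voiced bilabial stop. The following trigger /ʐ/ is a fricative, so /b/ must become a fricative as well.
The voiced bilabial fricative is [β], so /b/ → [β].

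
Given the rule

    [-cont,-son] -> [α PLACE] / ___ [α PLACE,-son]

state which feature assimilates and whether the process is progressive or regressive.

regressive place assimilation

The shared variable α links the value of the place features (abbreviated [PLACE]) on the target to the same value on the neighbouring segment, so place is the feature that assimilates.
The conditioning segment sits to the right of the focus bar, meaning the trigger follows the segment that changes — regressive assimilation.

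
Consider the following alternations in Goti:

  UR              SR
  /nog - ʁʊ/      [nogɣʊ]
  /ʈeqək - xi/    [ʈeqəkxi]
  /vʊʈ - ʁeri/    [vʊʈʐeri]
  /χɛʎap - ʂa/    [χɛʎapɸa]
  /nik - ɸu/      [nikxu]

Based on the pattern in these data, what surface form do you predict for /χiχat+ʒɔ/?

[χiχatzɔ]

The data show progressive place assimilation: /ʁ/ → [ɣ] after /g/; /ʁ/ → [ʐ] after /ʈ/; /ʂ/ → [ɸ] after /p/; /ɸ/ → [x] after /k/. In each pair only place changes, matching the preceding consonant, while manner and voice stay constant.
No alternation appears in [ʈeqəkxi]: there the adjacent consonants already agree in place (/x/ and /k/ are both velar), so this form is consistent with the same rule.
/ʒ/ is a voiced postalveolar fricative. The preceding trigger /t/ is alveolar, so /ʒ/ must become alveolar as well.
The voiced alveolar fricative is [z], so /ʒ/ → [z].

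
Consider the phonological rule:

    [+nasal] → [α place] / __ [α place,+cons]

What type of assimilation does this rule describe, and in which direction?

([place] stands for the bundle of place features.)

regressive place assimilation

The shared variable α links the value of the place features (abbreviated [place]) on the target to the same value on the neighbouring segment, so place is the feature that assimilates.
The conditioning segment sits to the right of the focus bar, meaning the trigger follows the segment that changes — regressive assimilation.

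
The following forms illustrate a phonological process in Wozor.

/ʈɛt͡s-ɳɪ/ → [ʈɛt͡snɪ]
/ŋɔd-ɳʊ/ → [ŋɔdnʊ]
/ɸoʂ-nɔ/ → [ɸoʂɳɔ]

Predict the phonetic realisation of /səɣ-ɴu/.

The data show progressive place assimilation: /ɳ/ → [n] after /t͡s/; /ɳ/ → [n] after /d/; /n/ → [ɳ] after /ʂ/. In each pair only place changes, matching the preceding consonant, while manner and voice stay constant.
/ɴ/ is a voiced uvular nasal. The preceding trigger /ɣ/ is velar, so /ɴ/ must become velar as well.
Changing only its place to velar gives [ŋ] — the voiced velar nasal.

[səɣŋu]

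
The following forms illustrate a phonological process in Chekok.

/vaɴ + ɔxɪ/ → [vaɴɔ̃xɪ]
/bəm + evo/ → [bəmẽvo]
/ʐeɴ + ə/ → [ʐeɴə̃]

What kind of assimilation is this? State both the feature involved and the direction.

The vowel /ɔ/ surfaces as nasalised [ɔ̃] next to the preceding nasal /ɴ/ — it has acquired the [+nasal] feature of its neighbour.
The other forms show the same pattern: /e/ → [ẽ] after /m/; /ə/ → [ə̃] after /ɴ/ — each time a vowel is nasalised next to a preceding nasal.
Because the conditioning nasal is to the left of the vowel that changes, the process is progressive (perseverative).

progressive nasality assimilation (vowel nasalisation)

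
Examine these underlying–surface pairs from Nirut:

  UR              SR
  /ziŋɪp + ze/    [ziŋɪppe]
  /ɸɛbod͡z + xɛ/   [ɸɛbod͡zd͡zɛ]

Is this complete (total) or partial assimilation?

Comparing underlying and surface forms, /z/ → [p] is the alternation; the neighbouring /p/ is constant.
The output [p] is identical to the trigger /p/ — every feature (place, manner, voicing) has been copied — so this is total assimilation.
The remaining alternation confirms this: /x/ → [d͡z] after /d͡z/ — in each case the output is a copy of the preceding consonant.

total assimilation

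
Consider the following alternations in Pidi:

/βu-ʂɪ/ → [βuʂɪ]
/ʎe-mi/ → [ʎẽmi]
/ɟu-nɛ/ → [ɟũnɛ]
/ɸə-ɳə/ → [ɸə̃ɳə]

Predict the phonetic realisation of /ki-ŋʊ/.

[kĩŋʊ]

The data show regressive nasality assimilation (vowel nasalisation): /e/ → [ẽ] before /m/; /u/ → [ũ] before /n/; /ə/ → [ə̃] before /ɳ/ — a vowel is nasalised by an immediately following nasal consonant.
No change occurs in [βuʂɪ] because the vowel at the boundary is adjacent to an oral consonant, not a nasal (/u/ next to /ʂ/).
/i/ sits next to the nasal /ŋ/ and is therefore nasalised to [ĩ].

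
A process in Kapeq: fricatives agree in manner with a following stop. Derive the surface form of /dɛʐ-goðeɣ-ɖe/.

/ʐ/ is a voiced retroflex fricative. The following trigger /g/ is a stop, so /ʐ/ must become a stop as well.
The voiced retroflex stop is [ɖ], so /ʐ/ → [ɖ].
The same rule applies at the second boundary: /ɣ/ → [g] next to /ɖ/.

[dɛɖgoðegɖe]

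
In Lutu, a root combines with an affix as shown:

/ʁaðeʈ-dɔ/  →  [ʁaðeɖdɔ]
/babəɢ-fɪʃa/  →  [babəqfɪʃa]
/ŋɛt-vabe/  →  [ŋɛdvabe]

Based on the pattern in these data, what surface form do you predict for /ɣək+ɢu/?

The data show regressive voicing assimilation: /ʈ/ → [ɖ] before /d/; /ɢ/ → [q] before /f/; /t/ → [d] before /v/. In each pair only voicing changes, matching the following consonant, while place and manner stay constant.
The rule targets /k/ (voiceless velar stop), which sits before the trigger /ɢ/ (voiced).
Changing only its voicing to voiced gives [g] — the voiced velar stop.

[ɣəgɢu]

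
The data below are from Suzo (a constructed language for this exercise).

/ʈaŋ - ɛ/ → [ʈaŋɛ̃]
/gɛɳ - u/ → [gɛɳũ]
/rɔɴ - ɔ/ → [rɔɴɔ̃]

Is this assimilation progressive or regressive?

progressive

The vowel /ɛ/ surfaces as nasalised [ɛ̃] next to the preceding nasal /ŋ/ — it has acquired the [+nasal] feature of its neighbour.
The other forms show the same pattern: /u/ → [ũ] after /ɳ/; /ɔ/ → [ɔ̃] after /ɴ/ — each time a vowel is nasalised next to a preceding nasal.
Because the conditioning nasal is to the left of the vowel that changes, the process is progressive (perseverative).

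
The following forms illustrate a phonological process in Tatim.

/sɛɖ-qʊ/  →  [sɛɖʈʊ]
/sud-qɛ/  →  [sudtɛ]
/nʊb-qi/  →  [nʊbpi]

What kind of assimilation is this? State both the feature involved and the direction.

progressive place assimilation

Comparing underlying and surface forms, /q/ → [ʈ] is the alternation; the neighbouring /ɖ/ is constant.
/q/ is uvular while /ɖ/ is retroflex; the output [ʈ] is retroflex, matching the trigger — so the feature that spreads is place.
Manner and voice are unchanged, so the assimilation is partial, not total.
The same holds elsewhere in the data: /q/ → [t] after /d/ (uvular → alveolar, matching alveolar); /q/ → [p] after /b/ (uvular → bilabial, matching bilabial) — only place changes, and always toward the preceding segment.
The trigger is the preceding segment, so the direction is progressive (perseverative).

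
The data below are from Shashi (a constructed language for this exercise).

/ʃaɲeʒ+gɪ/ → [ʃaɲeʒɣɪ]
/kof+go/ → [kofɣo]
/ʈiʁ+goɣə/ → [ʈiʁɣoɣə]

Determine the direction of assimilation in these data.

progressive

The segment that alternates is /g/, which surfaces as [ɣ] when adjacent to /ʒ/.
/g/ is a stop while /ʒ/ is a fricative; the output [ɣ] is a fricative, matching the trigger — so the feature that spreads is manner.
Checking the remaining alternations: /g/ → [ɣ] after /f/ (stop → fricative, matching a fricative); /g/ → [ɣ] after /ʁ/ (stop → fricative, matching a fricative) — only manner changes, and always toward the preceding segment.
Since the segment that changes follows the conditioning segment, the assimilation is progressive.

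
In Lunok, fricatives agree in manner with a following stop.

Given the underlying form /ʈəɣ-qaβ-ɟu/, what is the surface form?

[ʈəgqabɟu]

/ɣ/ is a voiced velar fricative. The following trigger /q/ is a stop, so /ɣ/ must become a stop as well.
The voiced velar stop is [g], so /ɣ/ → [g].
The same rule applies at the second boundary: /β/ → [b] next to /ɟ/.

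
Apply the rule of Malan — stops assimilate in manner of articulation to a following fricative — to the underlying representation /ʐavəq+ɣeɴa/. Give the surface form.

/q/ is a voiceless uvular stop. The following trigger /ɣ/ is a fricative, so /q/ must become a fricative as well.
A voiceless uvular fricative is [χ], so the surface segment is [χ].

[ʐavəχɣeɴa]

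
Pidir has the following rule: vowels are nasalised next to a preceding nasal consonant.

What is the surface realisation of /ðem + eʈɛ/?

[ðemẽʈɛ]

/e/ sits next to the nasal /m/ and is therefore nasalised to [ẽ].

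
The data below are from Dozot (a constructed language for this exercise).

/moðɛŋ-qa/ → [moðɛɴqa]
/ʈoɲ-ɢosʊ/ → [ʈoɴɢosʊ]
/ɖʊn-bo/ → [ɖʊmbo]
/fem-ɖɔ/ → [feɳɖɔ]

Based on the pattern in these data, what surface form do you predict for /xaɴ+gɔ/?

[xaŋgɔ]

The data show regressive place assimilation: /ŋ/ → [ɴ] before /q/; /ɲ/ → [ɴ] before /ɢ/; /n/ → [m] before /b/; /m/ → [ɳ] before /ɖ/. In each pair only place changes, matching the following consonant, while manner and voice stay constant.
The rule targets /ɴ/ (voiced uvular nasal), which sits before the trigger /g/ (velar).
A voiced velar nasal is [ŋ], so the surface segment is [ŋ].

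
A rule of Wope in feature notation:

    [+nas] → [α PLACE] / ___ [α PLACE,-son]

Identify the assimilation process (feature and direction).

regressive place assimilation

The rule copies the place features (abbreviated [PLACE]) from the environment onto the target, so the assimilating feature is place.
Since the environment is written after the underscore, the trigger follows the target; the direction is regressive.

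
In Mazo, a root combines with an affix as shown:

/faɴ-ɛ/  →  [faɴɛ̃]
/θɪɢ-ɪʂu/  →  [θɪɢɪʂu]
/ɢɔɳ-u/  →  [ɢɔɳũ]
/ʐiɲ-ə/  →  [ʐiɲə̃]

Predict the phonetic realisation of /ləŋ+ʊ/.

[ləŋʊ̃]

The data show progressive nasality assimilation (vowel nasalisation): /ɛ/ → [ɛ̃] after /ɴ/; /u/ → [ũ] after /ɳ/; /ə/ → [ə̃] after /ɲ/ — a vowel is nasalised by an immediately preceding nasal consonant.
No change occurs in [θɪɢɪʂu] because the vowel at the boundary is adjacent to an oral consonant, not a nasal (/ɪ/ next to /ɢ/).
The vowel /ʊ/ is adjacent to the preceding nasal /ŋ/, so it acquires [+nasal] and surfaces as [ʊ̃].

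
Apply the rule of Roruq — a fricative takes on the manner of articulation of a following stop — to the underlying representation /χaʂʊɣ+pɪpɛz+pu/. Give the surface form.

The rule targets /ɣ/ (voiced velar fricative), which sits before the trigger /p/ (stop).
Changing only its manner to stop gives [g] — the voiced velar stop.
The same rule applies at the second boundary: /z/ → [d] next to /p/.

[χaʂʊgpɪpɛdpu]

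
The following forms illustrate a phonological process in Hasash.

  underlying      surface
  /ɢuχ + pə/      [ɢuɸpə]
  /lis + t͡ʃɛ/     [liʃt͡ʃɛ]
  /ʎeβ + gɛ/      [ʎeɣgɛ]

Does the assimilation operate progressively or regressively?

regressive

Underlying /χ/ is realised as [ɸ] next to /p/; /p/ itself does not change.
The change uvular → bilabial matches the place of the following /p/, identifying this as place assimilation.
The other alternating forms pattern the same way: /s/ → [ʃ] before /t͡ʃ/ (alveolar → postalveolar, matching postalveolar); /β/ → [ɣ] before /g/ (bilabial → velar, matching velar) — only place changes, and always toward the following segment.
Since the segment that changes precedes the conditioning segment, the assimilation is regressive.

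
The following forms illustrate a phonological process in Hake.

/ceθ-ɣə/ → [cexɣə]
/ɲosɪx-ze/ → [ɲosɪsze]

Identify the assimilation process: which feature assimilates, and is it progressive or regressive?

The segment that alternates is /θ/, which surfaces as [x] when adjacent to /ɣ/.
The change dental → velar matches the place of the following /ɣ/, identifying this as place assimilation.
Manner and voice are unchanged, so the assimilation is partial, not total.
The other alternating form patterns the same way: /x/ → [s] before /z/ (velar → alveolar, matching alveolar) — only place changes, and always toward the following segment.
The trigger is the following segment, so the direction is regressive (anticipatory).

regressive place assimilation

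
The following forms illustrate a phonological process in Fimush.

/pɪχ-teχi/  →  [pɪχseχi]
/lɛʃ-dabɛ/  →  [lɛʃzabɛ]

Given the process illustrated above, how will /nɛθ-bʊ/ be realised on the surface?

The data show progressive manner assimilation: /t/ → [s] after /χ/; /d/ → [z] after /ʃ/. In each pair only manner changes, matching the preceding consonant, while place and voice stay constant.
/b/ is a voiced bilabial stop. The preceding trigger /θ/ is a fricative, so /b/ must become a fricative as well.
A voiced bilabial fricative is [β], so the surface segment is [β].

[nɛθβʊ]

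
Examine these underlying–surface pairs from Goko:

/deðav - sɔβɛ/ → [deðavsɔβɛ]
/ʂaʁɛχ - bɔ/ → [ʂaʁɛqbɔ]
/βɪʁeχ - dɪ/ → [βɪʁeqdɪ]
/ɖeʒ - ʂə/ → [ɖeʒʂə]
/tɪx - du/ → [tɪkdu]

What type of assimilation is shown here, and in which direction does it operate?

The segment that alternates is /χ/, which surfaces as [q] when adjacent to /b/.
/χ/ is a fricative while /b/ is a stop; the output [q] is a stop, matching the trigger — so the feature that spreads is manner.
Place and voice are unchanged, so the assimilation is partial, not total.
Checking the remaining alternations: /χ/ → [q] before /d/ (fricative → stop, matching a stop); /x/ → [k] before /d/ (fricative → stop, matching a stop) — only manner changes, and always toward the following segment.
Nothing changes in [deðavsɔβɛ], [ɖeʒʂə]: there the adjacent consonants already agree in manner (/v/ and /s/ are both fricatives; /ʒ/ and /ʂ/ are both fricatives), so these forms are consistent with the same rule.
Since the segment that changes precedes the conditioning segment, the assimilation is regressive.

regressive manner assimilation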